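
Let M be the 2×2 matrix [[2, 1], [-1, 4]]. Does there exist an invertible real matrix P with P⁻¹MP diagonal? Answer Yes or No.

Characteristic polynomial: p(λ) = λ^2 - 6λ + 9 = (λ - 3)^2.
λ = 3 has algebraic multiplicity 2; rank(M − 3I) = 1, so geometric multiplicity = 1.
Geometric multiplicity < algebraic multiplicity, so M is not diagonalizable.

No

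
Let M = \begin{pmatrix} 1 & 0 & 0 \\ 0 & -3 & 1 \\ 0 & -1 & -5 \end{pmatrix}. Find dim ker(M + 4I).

1

M + 4I = [[5, 0, 0], [0, 1, 1], [0, -1, -1]].
This matrix has rank 2, so its null space has dimension 3 − 2 = 1.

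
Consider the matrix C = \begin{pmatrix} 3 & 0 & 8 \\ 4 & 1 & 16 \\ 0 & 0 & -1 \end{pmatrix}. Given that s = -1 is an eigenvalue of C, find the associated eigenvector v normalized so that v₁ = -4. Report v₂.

C + 1I = [[4, 0, 8], [4, 2, 16], [0, 0, 0]].
Solving (C + 1I)v = 0 gives the eigenspace spanned by (-4, -8, 2).
With v₁ = -4, v = (-4, -8, 2), so v₂ = -8.

-8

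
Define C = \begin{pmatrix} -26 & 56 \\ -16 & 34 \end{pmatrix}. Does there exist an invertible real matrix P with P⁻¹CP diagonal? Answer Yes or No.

Yes

Characteristic polynomial: p(t) = t^2 - 8t + 12 = (t - 6)(t - 2).
All 2 eigenvalues are distinct, so C is diagonalizable.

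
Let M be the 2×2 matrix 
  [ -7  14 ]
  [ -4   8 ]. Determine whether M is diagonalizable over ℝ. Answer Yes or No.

Characteristic polynomial: p(r) = r^2 - r = r(r - 1).
All 2 eigenvalues are distinct, so M is diagonalizable.

Yes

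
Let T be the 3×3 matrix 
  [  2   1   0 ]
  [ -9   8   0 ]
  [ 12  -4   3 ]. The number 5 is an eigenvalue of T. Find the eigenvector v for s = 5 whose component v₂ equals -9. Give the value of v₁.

T − 5I = [[-3, 1, 0], [-9, 3, 0], [12, -4, -2]].
Solving (T − 5I)v = 0 gives the eigenspace spanned by (-3, -9, 0).
With v₂ = -9, v = (-3, -9, 0), so v₁ = -3.

-3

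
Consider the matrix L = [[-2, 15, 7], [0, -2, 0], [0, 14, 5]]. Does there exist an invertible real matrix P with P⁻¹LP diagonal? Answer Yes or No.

No

Characteristic polynomial: p(s) = s^3 - s^2 - 16s - 20 = (s - 5)(s + 2)^2.
s = -2 has algebraic multiplicity 2; rank(L + 2I) = 2, so geometric multiplicity = 1.
Geometric multiplicity < algebraic multiplicity, so L is not diagonalizable.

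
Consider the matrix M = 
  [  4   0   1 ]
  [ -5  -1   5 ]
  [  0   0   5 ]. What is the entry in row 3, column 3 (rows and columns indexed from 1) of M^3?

125

Characteristic polynomial: μ^3 - 8μ^2 + 11μ + 20 = (μ - 5)(μ - 4)(μ + 1), so the eigenvalues are -1, 4, 5.
μ=-1: eigenvector (0, 1, 0).
μ=4: eigenvector (-1, 1, 0).
μ=5: eigenvector (1, 0, 1).
P = [[0, -1, 1], [1, 1, 0], [0, 0, 1]], D = diag(-1, 4, 5), P⁻¹ = [[1, 1, -1], [-1, 0, 1], [0, 0, 1]].
M³ = P·diag(-1, 64, 125)·P⁻¹ = [[64, 0, 61], [-65, -1, 65], [0, 0, 125]].
The requested entry is 125.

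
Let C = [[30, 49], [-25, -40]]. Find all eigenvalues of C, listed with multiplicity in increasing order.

-5, -5

Characteristic polynomial: p(λ) = λ^2 + 10λ + 25 = (λ + 5)^2.
Roots (with multiplicity): -5, -5.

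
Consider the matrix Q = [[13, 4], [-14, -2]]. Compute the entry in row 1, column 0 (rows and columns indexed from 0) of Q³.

-1274

Characteristic polynomial: s^2 - 11s + 30 = (s - 6)(s - 5), so the eigenvalues are 5, 6.
s=5: eigenvector (1, -2).
s=6: eigenvector (4, -7).
P = [[1, 4], [-2, -7]], D = diag(5, 6), P⁻¹ = [[-7, -4], [2, 1]].
Q³ = P·diag(125, 216)·P⁻¹ = [[853, 364], [-1274, -512]].
The requested entry is -1274.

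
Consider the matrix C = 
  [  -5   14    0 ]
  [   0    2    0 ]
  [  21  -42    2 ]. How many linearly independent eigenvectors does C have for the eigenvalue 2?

C − 2I = [[-7, 14, 0], [0, 0, 0], [21, -42, 0]].
This matrix has rank 1, so its null space has dimension 3 − 1 = 2.

2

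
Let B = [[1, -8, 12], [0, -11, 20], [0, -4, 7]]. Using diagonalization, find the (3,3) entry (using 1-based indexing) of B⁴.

Characteristic polynomial: μ^3 + 3μ^2 - μ - 3 = (μ - 1)(μ + 1)(μ + 3), so the eigenvalues are -3, -1, 1.
μ=1: eigenvector (1, 0, 0).
μ=-3: eigenvector (4, 5, 2).
μ=-1: eigenvector (2, 2, 1).
P = [[1, 4, 2], [0, 5, 2], [0, 2, 1]], D = diag(1, -3, -1), P⁻¹ = [[1, 0, -2], [0, 1, -2], [0, -2, 5]].
B⁴ = P·diag(1, 81, 1)·P⁻¹ = [[1, 320, -640], [0, 401, -800], [0, 160, -319]].
The requested entry is -319.

-319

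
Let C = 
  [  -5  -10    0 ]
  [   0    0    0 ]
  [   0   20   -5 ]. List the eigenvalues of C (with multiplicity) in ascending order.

-5, -5, 0

Characteristic polynomial: p(t) = t^3 + 10t^2 + 25t = t(t + 5)^2.
Roots (with multiplicity): -5, -5, 0.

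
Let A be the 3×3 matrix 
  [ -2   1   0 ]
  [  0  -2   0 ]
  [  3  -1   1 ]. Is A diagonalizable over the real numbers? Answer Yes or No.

No

Characteristic polynomial: p(s) = s^3 + 3s^2 - 4 = (s - 1)(s + 2)^2.
s = -2 has algebraic multiplicity 2; rank(A + 2I) = 2, so geometric multiplicity = 1.
Geometric multiplicity < algebraic multiplicity, so A is not diagonalizable.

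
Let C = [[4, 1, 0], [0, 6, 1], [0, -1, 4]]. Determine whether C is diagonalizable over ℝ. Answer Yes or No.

No

Characteristic polynomial: p(s) = s^3 - 14s^2 + 65s - 100 = (s - 5)^2(s - 4).
s = 5 has algebraic multiplicity 2; rank(C − 5I) = 2, so geometric multiplicity = 1.
Geometric multiplicity < algebraic multiplicity, so C is not diagonalizable.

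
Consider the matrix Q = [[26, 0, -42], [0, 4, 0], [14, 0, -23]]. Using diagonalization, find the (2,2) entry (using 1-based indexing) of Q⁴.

Characteristic polynomial: t^3 - 7t^2 + 2t + 40 = (t - 5)(t - 4)(t + 2), so the eigenvalues are -2, 4, 5.
t=-2: eigenvector (-3, 0, -2).
t=4: eigenvector (0, 1, 0).
t=5: eigenvector (2, 0, 1).
P = [[-3, 0, 2], [0, 1, 0], [-2, 0, 1]], D = diag(-2, 4, 5), P⁻¹ = [[1, 0, -2], [0, 1, 0], [2, 0, -3]].
Q⁴ = P·diag(16, 256, 625)·P⁻¹ = [[2452, 0, -3654], [0, 256, 0], [1218, 0, -1811]].
The requested entry is 256.

256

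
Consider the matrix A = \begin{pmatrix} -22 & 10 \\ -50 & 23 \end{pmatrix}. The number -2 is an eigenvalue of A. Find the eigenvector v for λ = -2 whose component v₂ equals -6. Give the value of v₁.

-3

A + 2I = [[-20, 10], [-50, 25]].
Solving (A + 2I)v = 0 gives the eigenspace spanned by (-3, -6).
With v₂ = -6, v = (-3, -6), so v₁ = -3.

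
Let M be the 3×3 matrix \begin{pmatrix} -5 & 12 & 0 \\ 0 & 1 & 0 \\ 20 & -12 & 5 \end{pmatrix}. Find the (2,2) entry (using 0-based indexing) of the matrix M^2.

25

Characteristic polynomial: μ^3 - μ^2 - 25μ + 25 = (μ - 5)(μ - 1)(μ + 5), so the eigenvalues are -5, 1, 5.
μ=-5: eigenvector (1, 0, -2).
μ=1: eigenvector (2, 1, -7).
μ=5: eigenvector (0, 0, 1).
P = [[1, 2, 0], [0, 1, 0], [-2, -7, 1]], D = diag(-5, 1, 5), P⁻¹ = [[1, -2, 0], [0, 1, 0], [2, 3, 1]].
M² = P·diag(25, 1, 25)·P⁻¹ = [[25, -48, 0], [0, 1, 0], [0, 168, 25]].
The requested entry is 25.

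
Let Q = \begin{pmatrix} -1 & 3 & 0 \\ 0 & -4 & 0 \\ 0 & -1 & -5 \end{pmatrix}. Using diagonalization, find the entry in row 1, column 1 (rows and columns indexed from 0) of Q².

Characteristic polynomial: s^3 + 10s^2 + 29s + 20 = (s + 1)(s + 4)(s + 5), so the eigenvalues are -5, -4, -1.
s=-1: eigenvector (1, 0, 0).
s=-4: eigenvector (-1, 1, -1).
s=-5: eigenvector (0, 0, 1).
P = [[1, -1, 0], [0, 1, 0], [0, -1, 1]], D = diag(-1, -4, -5), P⁻¹ = [[1, 1, 0], [0, 1, 0], [0, 1, 1]].
Q² = P·diag(1, 16, 25)·P⁻¹ = [[1, -15, 0], [0, 16, 0], [0, 9, 25]].
The requested entry is 16.

16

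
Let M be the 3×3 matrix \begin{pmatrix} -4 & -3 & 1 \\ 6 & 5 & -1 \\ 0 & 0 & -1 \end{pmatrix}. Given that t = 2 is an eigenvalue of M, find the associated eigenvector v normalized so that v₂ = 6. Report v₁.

M − 2I = [[-6, -3, 1], [6, 3, -1], [0, 0, -3]].
Solving (M − 2I)v = 0 gives the eigenspace spanned by (-3, 6, 0).
With v₂ = 6, v = (-3, 6, 0), so v₁ = -3.

-3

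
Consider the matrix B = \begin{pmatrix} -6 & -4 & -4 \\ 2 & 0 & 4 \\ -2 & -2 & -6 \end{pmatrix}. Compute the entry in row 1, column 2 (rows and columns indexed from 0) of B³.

Characteristic polynomial: λ^3 + 12λ^2 + 44λ + 48 = (λ + 2)(λ + 4)(λ + 6), so the eigenvalues are -6, -4, -2.
λ=-4: eigenvector (0, 1, -1).
λ=-2: eigenvector (1, -1, 0).
λ=-6: eigenvector (1, -1, 1).
P = [[0, 1, 1], [1, -1, -1], [-1, 0, 1]], D = diag(-4, -2, -6), P⁻¹ = [[1, 1, 0], [0, -1, -1], [1, 1, 1]].
B³ = P·diag(-64, -8, -216)·P⁻¹ = [[-216, -208, -208], [152, 144, 208], [-152, -152, -216]].
The requested entry is 208.

208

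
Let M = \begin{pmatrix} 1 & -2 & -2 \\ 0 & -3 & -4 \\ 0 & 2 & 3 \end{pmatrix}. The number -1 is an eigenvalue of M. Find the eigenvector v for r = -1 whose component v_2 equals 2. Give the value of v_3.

-1

M + 1I = [[2, -2, -2], [0, -2, -4], [0, 2, 4]].
Solving (M + 1I)v = 0 gives the eigenspace spanned by (1, 2, -1).
With v_2 = 2, v = (1, 2, -1), so v_3 = -1.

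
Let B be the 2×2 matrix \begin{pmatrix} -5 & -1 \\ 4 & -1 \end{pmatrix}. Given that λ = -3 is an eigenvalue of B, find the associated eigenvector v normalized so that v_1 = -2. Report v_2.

4

B + 3I = [[-2, -1], [4, 2]].
Solving (B + 3I)v = 0 gives the eigenspace spanned by (-2, 4).
With v_1 = -2, v = (-2, 4), so v_2 = 4.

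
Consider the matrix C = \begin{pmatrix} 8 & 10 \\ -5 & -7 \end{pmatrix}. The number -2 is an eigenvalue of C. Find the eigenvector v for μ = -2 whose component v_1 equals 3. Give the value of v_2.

C + 2I = [[10, 10], [-5, -5]].
Solving (C + 2I)v = 0 gives the eigenspace spanned by (3, -3).
With v_1 = 3, v = (3, -3), so v_2 = -3.

-3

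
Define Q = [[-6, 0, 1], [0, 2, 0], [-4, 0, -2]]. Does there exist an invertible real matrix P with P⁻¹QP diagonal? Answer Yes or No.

No

Characteristic polynomial: p(t) = t^3 + 6t^2 - 32 = (t - 2)(t + 4)^2.
t = -4 has algebraic multiplicity 2; rank(Q + 4I) = 2, so geometric multiplicity = 1.
Geometric multiplicity < algebraic multiplicity, so Q is not diagonalizable.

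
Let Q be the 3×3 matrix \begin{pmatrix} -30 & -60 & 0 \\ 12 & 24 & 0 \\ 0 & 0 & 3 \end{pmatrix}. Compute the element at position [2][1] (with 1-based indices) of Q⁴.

-2592

Characteristic polynomial: t^3 + 3t^2 - 18t = t(t - 3)(t + 6), so the eigenvalues are -6, 0, 3.
t=-6: eigenvector (5, -2, 0).
t=0: eigenvector (-2, 1, 0).
t=3: eigenvector (0, 0, 1).
P = [[5, -2, 0], [-2, 1, 0], [0, 0, 1]], D = diag(-6, 0, 3), P⁻¹ = [[1, 2, 0], [2, 5, 0], [0, 0, 1]].
Q⁴ = P·diag(1296, 0, 81)·P⁻¹ = [[6480, 12960, 0], [-2592, -5184, 0], [0, 0, 81]].
The requested entry is -2592.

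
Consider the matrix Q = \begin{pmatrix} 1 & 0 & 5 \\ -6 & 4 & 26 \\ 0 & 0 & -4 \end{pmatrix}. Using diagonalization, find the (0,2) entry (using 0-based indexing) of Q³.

Characteristic polynomial: t^3 - t^2 - 16t + 16 = (t - 4)(t - 1)(t + 4), so the eigenvalues are -4, 1, 4.
t=1: eigenvector (1, 2, 0).
t=4: eigenvector (0, 1, 0).
t=-4: eigenvector (-1, -4, 1).
P = [[1, 0, -1], [2, 1, -4], [0, 0, 1]], D = diag(1, 4, -4), P⁻¹ = [[1, 0, 1], [-2, 1, 2], [0, 0, 1]].
Q³ = P·diag(1, 64, -64)·P⁻¹ = [[1, 0, 65], [-126, 64, 386], [0, 0, -64]].
The requested entry is 65.

65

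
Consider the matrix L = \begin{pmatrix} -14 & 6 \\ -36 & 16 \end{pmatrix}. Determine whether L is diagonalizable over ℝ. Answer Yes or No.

Characteristic polynomial: p(s) = s^2 - 2s - 8 = (s - 4)(s + 2).
All 2 eigenvalues are distinct, so L is diagonalizable.

Yes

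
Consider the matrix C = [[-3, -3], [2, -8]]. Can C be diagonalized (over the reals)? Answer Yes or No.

Yes

Characteristic polynomial: p(μ) = μ^2 + 11μ + 30 = (μ + 5)(μ + 6).
All 2 eigenvalues are distinct, so C is diagonalizable.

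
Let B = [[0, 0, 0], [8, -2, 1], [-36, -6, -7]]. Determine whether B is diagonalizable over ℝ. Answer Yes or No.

Characteristic polynomial: p(s) = s^3 + 9s^2 + 20s = s(s + 4)(s + 5).
All 3 eigenvalues are distinct, so B is diagonalizable.

Yes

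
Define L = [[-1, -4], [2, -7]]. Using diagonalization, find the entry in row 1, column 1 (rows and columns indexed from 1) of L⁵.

2639

Characteristic polynomial: μ^2 + 8μ + 15 = (μ + 3)(μ + 5), so the eigenvalues are -5, -3.
μ=-3: eigenvector (2, 1).
μ=-5: eigenvector (1, 1).
P = [[2, 1], [1, 1]], D = diag(-3, -5), P⁻¹ = [[1, -1], [-1, 2]].
L⁵ = P·diag(-243, -3125)·P⁻¹ = [[2639, -5764], [2882, -6007]].
The requested entry is 2639.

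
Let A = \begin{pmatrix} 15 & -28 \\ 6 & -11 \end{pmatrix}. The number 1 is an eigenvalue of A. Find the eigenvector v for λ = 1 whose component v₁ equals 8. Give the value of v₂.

4

A − 1I = [[14, -28], [6, -12]].
Solving (A − 1I)v = 0 gives the eigenspace spanned by (8, 4).
With v₁ = 8, v = (8, 4), so v₂ = 4.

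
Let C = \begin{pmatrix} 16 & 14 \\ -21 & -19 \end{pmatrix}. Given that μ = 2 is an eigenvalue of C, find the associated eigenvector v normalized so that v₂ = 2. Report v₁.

-2

C − 2I = [[14, 14], [-21, -21]].
Solving (C − 2I)v = 0 gives the eigenspace spanned by (-2, 2).
With v₂ = 2, v = (-2, 2), so v₁ = -2.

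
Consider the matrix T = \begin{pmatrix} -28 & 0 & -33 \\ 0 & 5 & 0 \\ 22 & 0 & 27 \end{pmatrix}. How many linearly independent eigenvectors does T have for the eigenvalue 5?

2

T − 5I = [[-33, 0, -33], [0, 0, 0], [22, 0, 22]].
This matrix has rank 1, so its null space has dimension 3 − 1 = 2.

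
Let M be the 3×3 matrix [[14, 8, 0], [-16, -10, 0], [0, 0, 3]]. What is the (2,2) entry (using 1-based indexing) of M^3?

-232

Characteristic polynomial: t^3 - 7t^2 + 36 = (t - 6)(t - 3)(t + 2), so the eigenvalues are -2, 3, 6.
t=-2: eigenvector (-1, 2, 0).
t=6: eigenvector (-1, 1, 0).
t=3: eigenvector (0, 0, 1).
P = [[-1, -1, 0], [2, 1, 0], [0, 0, 1]], D = diag(-2, 6, 3), P⁻¹ = [[1, 1, 0], [-2, -1, 0], [0, 0, 1]].
M³ = P·diag(-8, 216, 27)·P⁻¹ = [[440, 224, 0], [-448, -232, 0], [0, 0, 27]].
The requested entry is -232.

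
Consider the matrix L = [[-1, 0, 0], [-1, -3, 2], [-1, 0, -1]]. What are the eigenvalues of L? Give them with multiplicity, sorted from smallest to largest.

-3, -1, -1

Characteristic polynomial: p(μ) = μ^3 + 5μ^2 + 7μ + 3 = (μ + 1)^2(μ + 3).
Roots (with multiplicity): -3, -1, -1.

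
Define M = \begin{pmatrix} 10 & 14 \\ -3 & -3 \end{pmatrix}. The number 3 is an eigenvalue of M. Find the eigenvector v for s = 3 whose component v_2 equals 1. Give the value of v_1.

-2

M − 3I = [[7, 14], [-3, -6]].
Solving (M − 3I)v = 0 gives the eigenspace spanned by (-2, 1).
With v_2 = 1, v = (-2, 1), so v_1 = -2.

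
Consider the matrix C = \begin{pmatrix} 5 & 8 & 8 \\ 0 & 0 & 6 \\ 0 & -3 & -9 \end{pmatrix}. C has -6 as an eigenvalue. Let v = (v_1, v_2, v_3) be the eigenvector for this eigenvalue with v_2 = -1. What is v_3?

1

C + 6I = [[11, 8, 8], [0, 6, 6], [0, -3, -3]].
Solving (C + 6I)v = 0 gives the eigenspace spanned by (0, -1, 1).
With v_2 = -1, v = (0, -1, 1), so v_3 = 1.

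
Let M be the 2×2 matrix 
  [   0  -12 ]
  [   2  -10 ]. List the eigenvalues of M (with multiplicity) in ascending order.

-6, -4

Characteristic polynomial: p(λ) = λ^2 + 10λ + 24 = (λ + 4)(λ + 6).
Roots (with multiplicity): -6, -4.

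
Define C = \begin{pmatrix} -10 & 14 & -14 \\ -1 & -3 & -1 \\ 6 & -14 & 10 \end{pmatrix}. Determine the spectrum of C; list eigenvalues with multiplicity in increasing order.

Characteristic polynomial: p(μ) = μ^3 + 3μ^2 - 16μ - 48 = (μ - 4)(μ + 3)(μ + 4).
Roots (with multiplicity): -4, -3, 4.

-4, -3, 4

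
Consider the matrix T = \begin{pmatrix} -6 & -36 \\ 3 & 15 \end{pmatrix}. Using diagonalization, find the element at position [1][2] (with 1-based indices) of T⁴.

Characteristic polynomial: r^2 - 9r + 18 = (r - 6)(r - 3), so the eigenvalues are 3, 6.
r=3: eigenvector (4, -1).
r=6: eigenvector (-3, 1).
P = [[4, -3], [-1, 1]], D = diag(3, 6), P⁻¹ = [[1, 3], [1, 4]].
T⁴ = P·diag(81, 1296)·P⁻¹ = [[-3564, -14580], [1215, 4941]].
The requested entry is -14580.

-14580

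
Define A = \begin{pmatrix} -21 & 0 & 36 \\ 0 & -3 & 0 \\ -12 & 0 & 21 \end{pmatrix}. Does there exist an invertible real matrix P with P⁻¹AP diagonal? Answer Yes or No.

Yes

Characteristic polynomial: p(μ) = μ^3 + 3μ^2 - 9μ - 27 = (μ - 3)(μ + 3)^2.
μ = -3 has algebraic multiplicity 2; rank(A + 3I) = 1, so geometric multiplicity = 2.
Every eigenvalue has geometric = algebraic multiplicity, so A is diagonalizable.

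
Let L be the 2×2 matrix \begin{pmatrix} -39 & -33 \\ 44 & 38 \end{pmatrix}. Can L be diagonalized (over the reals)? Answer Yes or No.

Yes

Characteristic polynomial: p(t) = t^2 + t - 30 = (t - 5)(t + 6).
All 2 eigenvalues are distinct, so L is diagonalizable.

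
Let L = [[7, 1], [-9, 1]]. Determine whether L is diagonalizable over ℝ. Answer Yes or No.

No

Characteristic polynomial: p(r) = r^2 - 8r + 16 = (r - 4)^2.
r = 4 has algebraic multiplicity 2; rank(L − 4I) = 1, so geometric multiplicity = 1.
Geometric multiplicity < algebraic multiplicity, so L is not diagonalizable.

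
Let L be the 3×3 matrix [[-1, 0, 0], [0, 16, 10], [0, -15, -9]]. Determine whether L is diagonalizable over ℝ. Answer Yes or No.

Characteristic polynomial: p(λ) = λ^3 - 6λ^2 - λ + 6 = (λ - 6)(λ - 1)(λ + 1).
All 3 eigenvalues are distinct, so L is diagonalizable.

Yes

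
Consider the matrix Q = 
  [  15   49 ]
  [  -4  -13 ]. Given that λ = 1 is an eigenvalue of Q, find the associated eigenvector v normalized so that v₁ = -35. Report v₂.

10

Q − 1I = [[14, 49], [-4, -14]].
Solving (Q − 1I)v = 0 gives the eigenspace spanned by (-35, 10).
With v₁ = -35, v = (-35, 10), so v₂ = 10.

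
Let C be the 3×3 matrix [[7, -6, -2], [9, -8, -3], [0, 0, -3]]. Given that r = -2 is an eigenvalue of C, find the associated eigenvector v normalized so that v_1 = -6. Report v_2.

-9

C + 2I = [[9, -6, -2], [9, -6, -3], [0, 0, -1]].
Solving (C + 2I)v = 0 gives the eigenspace spanned by (-6, -9, 0).
With v_1 = -6, v = (-6, -9, 0), so v_2 = -9.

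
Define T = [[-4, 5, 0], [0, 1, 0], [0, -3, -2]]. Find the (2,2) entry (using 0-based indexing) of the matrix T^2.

4

Characteristic polynomial: s^3 + 5s^2 + 2s - 8 = (s - 1)(s + 2)(s + 4), so the eigenvalues are -4, -2, 1.
s=-4: eigenvector (1, 0, 0).
s=-2: eigenvector (0, 0, 1).
s=1: eigenvector (1, 1, -1).
P = [[1, 0, 1], [0, 0, 1], [0, 1, -1]], D = diag(-4, -2, 1), P⁻¹ = [[1, -1, 0], [0, 1, 1], [0, 1, 0]].
T² = P·diag(16, 4, 1)·P⁻¹ = [[16, -15, 0], [0, 1, 0], [0, 3, 4]].
The requested entry is 4.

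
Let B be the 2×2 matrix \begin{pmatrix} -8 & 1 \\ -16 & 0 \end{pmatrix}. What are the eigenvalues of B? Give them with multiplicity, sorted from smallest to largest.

Characteristic polynomial: p(λ) = λ^2 + 8λ + 16 = (λ + 4)^2.
Roots (with multiplicity): -4, -4.

-4, -4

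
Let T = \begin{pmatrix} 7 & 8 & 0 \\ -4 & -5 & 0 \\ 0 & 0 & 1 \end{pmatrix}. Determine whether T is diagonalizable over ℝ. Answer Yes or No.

Characteristic polynomial: p(r) = r^3 - 3r^2 - r + 3 = (r - 3)(r - 1)(r + 1).
All 3 eigenvalues are distinct, so T is diagonalizable.

Yes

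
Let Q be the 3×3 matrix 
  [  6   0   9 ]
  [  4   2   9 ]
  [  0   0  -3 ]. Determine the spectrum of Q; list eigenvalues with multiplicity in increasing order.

-3, 2, 6

Characteristic polynomial: p(t) = t^3 - 5t^2 - 12t + 36 = (t - 6)(t - 2)(t + 3).
Roots (with multiplicity): -3, 2, 6.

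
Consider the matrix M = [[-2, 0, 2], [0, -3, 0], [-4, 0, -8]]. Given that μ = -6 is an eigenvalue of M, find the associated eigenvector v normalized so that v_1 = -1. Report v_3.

2

M + 6I = [[4, 0, 2], [0, 3, 0], [-4, 0, -2]].
Solving (M + 6I)v = 0 gives the eigenspace spanned by (-1, 0, 2).
With v_1 = -1, v = (-1, 0, 2), so v_3 = 2.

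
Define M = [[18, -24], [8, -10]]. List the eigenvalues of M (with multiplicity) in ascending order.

2, 6

Characteristic polynomial: p(t) = t^2 - 8t + 12 = (t - 6)(t - 2).
Roots (with multiplicity): 2, 6.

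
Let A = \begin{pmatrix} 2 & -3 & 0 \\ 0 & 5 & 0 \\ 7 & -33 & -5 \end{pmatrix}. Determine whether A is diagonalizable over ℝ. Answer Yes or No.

Yes

Characteristic polynomial: p(r) = r^3 - 2r^2 - 25r + 50 = (r - 5)(r - 2)(r + 5).
All 3 eigenvalues are distinct, so A is diagonalizable.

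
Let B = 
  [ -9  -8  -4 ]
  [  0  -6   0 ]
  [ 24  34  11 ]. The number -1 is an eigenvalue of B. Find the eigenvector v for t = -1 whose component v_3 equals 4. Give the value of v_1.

B + 1I = [[-8, -8, -4], [0, -5, 0], [24, 34, 12]].
Solving (B + 1I)v = 0 gives the eigenspace spanned by (-2, 0, 4).
With v_3 = 4, v = (-2, 0, 4), so v_1 = -2.

-2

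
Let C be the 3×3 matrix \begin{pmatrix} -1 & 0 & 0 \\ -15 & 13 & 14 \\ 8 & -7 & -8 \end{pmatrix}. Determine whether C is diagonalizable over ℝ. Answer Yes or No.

No

Characteristic polynomial: p(μ) = μ^3 - 4μ^2 - 11μ - 6 = (μ - 6)(μ + 1)^2.
μ = -1 has algebraic multiplicity 2; rank(C + 1I) = 2, so geometric multiplicity = 1.
Geometric multiplicity < algebraic multiplicity, so C is not diagonalizable.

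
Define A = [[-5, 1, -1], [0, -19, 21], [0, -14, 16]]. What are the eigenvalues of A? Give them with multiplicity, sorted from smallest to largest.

Characteristic polynomial: p(λ) = λ^3 + 8λ^2 + 5λ - 50 = (λ - 2)(λ + 5)^2.
Roots (with multiplicity): -5, -5, 2.

-5, -5, 2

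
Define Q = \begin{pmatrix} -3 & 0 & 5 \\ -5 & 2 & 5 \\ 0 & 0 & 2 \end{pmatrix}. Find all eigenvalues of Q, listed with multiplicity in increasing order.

Characteristic polynomial: p(t) = t^3 - t^2 - 8t + 12 = (t - 2)^2(t + 3).
Roots (with multiplicity): -3, 2, 2.

-3, 2, 2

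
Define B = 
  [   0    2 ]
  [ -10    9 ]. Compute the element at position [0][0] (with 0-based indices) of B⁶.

Characteristic polynomial: s^2 - 9s + 20 = (s - 5)(s - 4), so the eigenvalues are 4, 5.
s=4: eigenvector (1, 2).
s=5: eigenvector (2, 5).
P = [[1, 2], [2, 5]], D = diag(4, 5), P⁻¹ = [[5, -2], [-2, 1]].
B⁶ = P·diag(4096, 15625)·P⁻¹ = [[-42020, 23058], [-115290, 61741]].
The requested entry is -42020.

-42020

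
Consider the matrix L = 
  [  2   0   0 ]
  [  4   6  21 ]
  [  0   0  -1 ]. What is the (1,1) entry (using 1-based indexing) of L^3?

Characteristic polynomial: s^3 - 7s^2 + 4s + 12 = (s - 6)(s - 2)(s + 1), so the eigenvalues are -1, 2, 6.
s=-1: eigenvector (0, -3, 1).
s=6: eigenvector (0, 1, 0).
s=2: eigenvector (1, -1, 0).
P = [[0, 0, 1], [-3, 1, -1], [1, 0, 0]], D = diag(-1, 6, 2), P⁻¹ = [[0, 0, 1], [1, 1, 3], [1, 0, 0]].
L³ = P·diag(-1, 216, 8)·P⁻¹ = [[8, 0, 0], [208, 216, 651], [0, 0, -1]].
The requested entry is 8.

8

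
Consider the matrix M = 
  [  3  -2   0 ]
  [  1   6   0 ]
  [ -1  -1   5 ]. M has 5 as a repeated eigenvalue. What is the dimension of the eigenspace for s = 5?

2

M − 5I = [[-2, -2, 0], [1, 1, 0], [-1, -1, 0]].
This matrix has rank 1, so its null space has dimension 3 − 1 = 2.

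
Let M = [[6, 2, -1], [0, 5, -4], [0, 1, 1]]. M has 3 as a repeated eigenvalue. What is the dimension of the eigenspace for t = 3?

1

M − 3I = [[3, 2, -1], [0, 2, -4], [0, 1, -2]].
This matrix has rank 2, so its null space has dimension 3 − 2 = 1.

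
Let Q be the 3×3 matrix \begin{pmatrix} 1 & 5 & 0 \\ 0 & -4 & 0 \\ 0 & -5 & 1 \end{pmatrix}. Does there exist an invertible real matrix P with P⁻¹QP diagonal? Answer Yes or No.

Characteristic polynomial: p(λ) = λ^3 + 2λ^2 - 7λ + 4 = (λ - 1)^2(λ + 4).
λ = 1 has algebraic multiplicity 2; rank(Q − 1I) = 1, so geometric multiplicity = 2.
Every eigenvalue has geometric = algebraic multiplicity, so Q is diagonalizable.

Yes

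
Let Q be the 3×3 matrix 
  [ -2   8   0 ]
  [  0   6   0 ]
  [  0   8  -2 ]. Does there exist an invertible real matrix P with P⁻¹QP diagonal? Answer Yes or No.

Characteristic polynomial: p(r) = r^3 - 2r^2 - 20r - 24 = (r - 6)(r + 2)^2.
r = -2 has algebraic multiplicity 2; rank(Q + 2I) = 1, so geometric multiplicity = 2.
Every eigenvalue has geometric = algebraic multiplicity, so Q is diagonalizable.

Yes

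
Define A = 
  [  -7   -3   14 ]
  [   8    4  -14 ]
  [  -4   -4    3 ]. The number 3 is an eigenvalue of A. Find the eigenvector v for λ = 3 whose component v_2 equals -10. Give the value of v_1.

10

A − 3I = [[-10, -3, 14], [8, 1, -14], [-4, -4, 0]].
Solving (A − 3I)v = 0 gives the eigenspace spanned by (10, -10, 5).
With v_2 = -10, v = (10, -10, 5), so v_1 = 10.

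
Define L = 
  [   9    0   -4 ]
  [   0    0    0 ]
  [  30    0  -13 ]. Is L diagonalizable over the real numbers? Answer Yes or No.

Yes

Characteristic polynomial: p(μ) = μ^3 + 4μ^2 + 3μ = μ(μ + 1)(μ + 3).
All 3 eigenvalues are distinct, so L is diagonalizable.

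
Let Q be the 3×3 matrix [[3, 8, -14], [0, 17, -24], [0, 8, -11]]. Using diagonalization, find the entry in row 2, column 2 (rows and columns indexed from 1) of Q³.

497

Characteristic polynomial: μ^3 - 9μ^2 + 23μ - 15 = (μ - 5)(μ - 3)(μ - 1), so the eigenvalues are 1, 3, 5.
μ=5: eigenvector (1, 2, 1).
μ=1: eigenvector (-2, -3, -2).
μ=3: eigenvector (1, 0, 0).
P = [[1, -2, 1], [2, -3, 0], [1, -2, 0]], D = diag(5, 1, 3), P⁻¹ = [[0, 2, -3], [0, 1, -2], [1, 0, -1]].
Q³ = P·diag(125, 1, 27)·P⁻¹ = [[27, 248, -398], [0, 497, -744], [0, 248, -371]].
The requested entry is 497.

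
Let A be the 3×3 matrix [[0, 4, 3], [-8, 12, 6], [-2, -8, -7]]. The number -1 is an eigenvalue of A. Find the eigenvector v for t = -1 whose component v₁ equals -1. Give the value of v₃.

A + 1I = [[1, 4, 3], [-8, 13, 6], [-2, -8, -6]].
Solving (A + 1I)v = 0 gives the eigenspace spanned by (-1, -2, 3).
With v₁ = -1, v = (-1, -2, 3), so v₃ = 3.

3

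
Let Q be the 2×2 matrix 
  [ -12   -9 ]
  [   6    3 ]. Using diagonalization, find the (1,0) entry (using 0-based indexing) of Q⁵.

Characteristic polynomial: s^2 + 9s + 18 = (s + 3)(s + 6), so the eigenvalues are -6, -3.
s=-3: eigenvector (1, -1).
s=-6: eigenvector (3, -2).
P = [[1, 3], [-1, -2]], D = diag(-3, -6), P⁻¹ = [[-2, -3], [1, 1]].
Q⁵ = P·diag(-243, -7776)·P⁻¹ = [[-22842, -22599], [15066, 14823]].
The requested entry is 15066.

15066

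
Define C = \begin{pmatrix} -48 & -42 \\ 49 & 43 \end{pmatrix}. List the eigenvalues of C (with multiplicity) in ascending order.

Characteristic polynomial: p(t) = t^2 + 5t - 6 = (t - 1)(t + 6).
Roots (with multiplicity): -6, 1.

-6, 1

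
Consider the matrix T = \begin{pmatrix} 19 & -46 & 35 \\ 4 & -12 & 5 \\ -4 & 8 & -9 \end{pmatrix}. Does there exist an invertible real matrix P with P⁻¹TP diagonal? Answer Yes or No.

No

Characteristic polynomial: p(r) = r^3 + 2r^2 - 7r + 4 = (r - 1)^2(r + 4).
r = 1 has algebraic multiplicity 2; rank(T − 1I) = 2, so geometric multiplicity = 1.
Geometric multiplicity < algebraic multiplicity, so T is not diagonalizable.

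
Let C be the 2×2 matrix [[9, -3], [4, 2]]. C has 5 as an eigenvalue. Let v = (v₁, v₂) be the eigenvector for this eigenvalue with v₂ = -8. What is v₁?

-6

C − 5I = [[4, -3], [4, -3]].
Solving (C − 5I)v = 0 gives the eigenspace spanned by (-6, -8).
With v₂ = -8, v = (-6, -8), so v₁ = -6.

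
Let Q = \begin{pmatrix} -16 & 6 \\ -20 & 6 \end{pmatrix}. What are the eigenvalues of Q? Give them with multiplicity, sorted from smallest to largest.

Characteristic polynomial: p(s) = s^2 + 10s + 24 = (s + 4)(s + 6).
Roots (with multiplicity): -6, -4.

-6, -4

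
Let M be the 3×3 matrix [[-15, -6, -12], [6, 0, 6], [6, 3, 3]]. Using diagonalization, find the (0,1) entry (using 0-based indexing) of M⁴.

2430

Characteristic polynomial: μ^3 + 12μ^2 + 45μ + 54 = (μ + 3)^2(μ + 6), so the eigenvalues are -6, -3, -3.
μ=-3: eigenvector (1, 0, -1).
μ=-6: eigenvector (-2, 1, 1).
μ=-3: eigenvector (-4, 2, 3).
P = [[1, -2, -4], [0, 1, 2], [-1, 1, 3]], D = diag(-3, -6, -3), P⁻¹ = [[1, 2, 0], [-2, -1, -2], [1, 1, 1]].
M⁴ = P·diag(81, 1296, 81)·P⁻¹ = [[4941, 2430, 4860], [-2430, -1134, -2430], [-2430, -1215, -2349]].
The requested entry is 2430.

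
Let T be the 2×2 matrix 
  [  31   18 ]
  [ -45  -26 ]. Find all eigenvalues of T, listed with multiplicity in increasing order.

1, 4

Characteristic polynomial: p(r) = r^2 - 5r + 4 = (r - 4)(r - 1).
Roots (with multiplicity): 1, 4.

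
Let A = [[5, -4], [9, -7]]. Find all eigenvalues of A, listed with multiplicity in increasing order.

Characteristic polynomial: p(λ) = λ^2 + 2λ + 1 = (λ + 1)^2.
Roots (with multiplicity): -1, -1.

-1, -1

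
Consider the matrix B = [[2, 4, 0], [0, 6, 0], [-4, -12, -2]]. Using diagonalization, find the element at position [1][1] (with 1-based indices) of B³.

8

Characteristic polynomial: t^3 - 6t^2 - 4t + 24 = (t - 6)(t - 2)(t + 2), so the eigenvalues are -2, 2, 6.
t=2: eigenvector (1, 0, -1).
t=-2: eigenvector (0, 0, 1).
t=6: eigenvector (-1, -1, 2).
P = [[1, 0, -1], [0, 0, -1], [-1, 1, 2]], D = diag(2, -2, 6), P⁻¹ = [[1, -1, 0], [1, 1, 1], [0, -1, 0]].
B³ = P·diag(8, -8, 216)·P⁻¹ = [[8, 208, 0], [0, 216, 0], [-16, -432, -8]].
The requested entry is 8.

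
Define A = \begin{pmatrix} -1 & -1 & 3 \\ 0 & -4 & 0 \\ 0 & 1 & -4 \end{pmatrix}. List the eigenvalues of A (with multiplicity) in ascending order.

-4, -4, -1

Characteristic polynomial: p(t) = t^3 + 9t^2 + 24t + 16 = (t + 1)(t + 4)^2.
Roots (with multiplicity): -4, -4, -1.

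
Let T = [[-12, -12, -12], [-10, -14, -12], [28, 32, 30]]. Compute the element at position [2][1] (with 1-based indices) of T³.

Characteristic polynomial: μ^3 - 4μ^2 - 12μ = μ(μ - 6)(μ + 2), so the eigenvalues are -2, 0, 6.
μ=0: eigenvector (1, 1, -2).
μ=-2: eigenvector (0, 1, -1).
μ=6: eigenvector (-2, -2, 5).
P = [[1, 0, -2], [1, 1, -2], [-2, -1, 5]], D = diag(0, -2, 6), P⁻¹ = [[3, 2, 2], [-1, 1, 0], [1, 1, 1]].
T³ = P·diag(0, -8, 216)·P⁻¹ = [[-432, -432, -432], [-424, -440, -432], [1072, 1088, 1080]].
The requested entry is -424.

-424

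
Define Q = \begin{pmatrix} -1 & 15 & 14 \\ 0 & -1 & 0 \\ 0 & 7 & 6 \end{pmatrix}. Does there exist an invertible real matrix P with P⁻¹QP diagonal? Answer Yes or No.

Characteristic polynomial: p(t) = t^3 - 4t^2 - 11t - 6 = (t - 6)(t + 1)^2.
t = -1 has algebraic multiplicity 2; rank(Q + 1I) = 2, so geometric multiplicity = 1.
Geometric multiplicity < algebraic multiplicity, so Q is not diagonalizable.

No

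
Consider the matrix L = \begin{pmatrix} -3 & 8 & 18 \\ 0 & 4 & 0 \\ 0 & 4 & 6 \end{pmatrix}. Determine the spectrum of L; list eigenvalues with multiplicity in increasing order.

Characteristic polynomial: p(λ) = λ^3 - 7λ^2 - 6λ + 72 = (λ - 6)(λ - 4)(λ + 3).
Roots (with multiplicity): -3, 4, 6.

-3, 4, 6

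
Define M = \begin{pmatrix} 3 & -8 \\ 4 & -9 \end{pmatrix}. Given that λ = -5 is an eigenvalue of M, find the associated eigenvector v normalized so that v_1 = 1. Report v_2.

M + 5I = [[8, -8], [4, -4]].
Solving (M + 5I)v = 0 gives the eigenspace spanned by (1, 1).
With v_1 = 1, v = (1, 1), so v_2 = 1.

1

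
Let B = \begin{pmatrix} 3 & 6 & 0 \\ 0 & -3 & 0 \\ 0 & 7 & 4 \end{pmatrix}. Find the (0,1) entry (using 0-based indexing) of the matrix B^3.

Characteristic polynomial: t^3 - 4t^2 - 9t + 36 = (t - 4)(t - 3)(t + 3), so the eigenvalues are -3, 3, 4.
t=3: eigenvector (1, 0, 0).
t=-3: eigenvector (-1, 1, -1).
t=4: eigenvector (0, 0, 1).
P = [[1, -1, 0], [0, 1, 0], [0, -1, 1]], D = diag(3, -3, 4), P⁻¹ = [[1, 1, 0], [0, 1, 0], [0, 1, 1]].
B³ = P·diag(27, -27, 64)·P⁻¹ = [[27, 54, 0], [0, -27, 0], [0, 91, 64]].
The requested entry is 54.

54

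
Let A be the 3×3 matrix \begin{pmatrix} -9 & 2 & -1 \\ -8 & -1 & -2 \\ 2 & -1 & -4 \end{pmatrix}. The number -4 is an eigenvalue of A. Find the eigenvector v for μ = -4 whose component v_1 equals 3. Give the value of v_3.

-3

A + 4I = [[-5, 2, -1], [-8, 3, -2], [2, -1, 0]].
Solving (A + 4I)v = 0 gives the eigenspace spanned by (3, 6, -3).
With v_1 = 3, v = (3, 6, -3), so v_3 = -3.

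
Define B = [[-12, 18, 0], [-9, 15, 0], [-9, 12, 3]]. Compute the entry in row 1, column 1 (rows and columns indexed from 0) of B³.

459

Characteristic polynomial: λ^3 - 6λ^2 - 9λ + 54 = (λ - 6)(λ - 3)(λ + 3), so the eigenvalues are -3, 3, 6.
λ=-3: eigenvector (2, 1, 1).
λ=6: eigenvector (-1, -1, -1).
λ=3: eigenvector (0, 0, 1).
P = [[2, -1, 0], [1, -1, 0], [1, -1, 1]], D = diag(-3, 6, 3), P⁻¹ = [[1, -1, 0], [1, -2, 0], [0, -1, 1]].
B³ = P·diag(-27, 216, 27)·P⁻¹ = [[-270, 486, 0], [-243, 459, 0], [-243, 432, 27]].
The requested entry is 459.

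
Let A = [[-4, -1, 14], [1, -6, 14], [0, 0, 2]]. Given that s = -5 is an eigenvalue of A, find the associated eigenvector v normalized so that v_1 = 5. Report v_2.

5

A + 5I = [[1, -1, 14], [1, -1, 14], [0, 0, 7]].
Solving (A + 5I)v = 0 gives the eigenspace spanned by (5, 5, 0).
With v_1 = 5, v = (5, 5, 0), so v_2 = 5.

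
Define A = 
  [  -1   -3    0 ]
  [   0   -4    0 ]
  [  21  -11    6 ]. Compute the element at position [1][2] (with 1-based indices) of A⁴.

Characteristic polynomial: λ^3 - λ^2 - 26λ - 24 = (λ - 6)(λ + 1)(λ + 4), so the eigenvalues are -4, -1, 6.
λ=-4: eigenvector (1, 1, -1).
λ=-1: eigenvector (-1, 0, 3).
λ=6: eigenvector (0, 0, 1).
P = [[1, -1, 0], [1, 0, 0], [-1, 3, 1]], D = diag(-4, -1, 6), P⁻¹ = [[0, 1, 0], [-1, 1, 0], [3, -2, 1]].
A⁴ = P·diag(256, 1, 1296)·P⁻¹ = [[1, 255, 0], [0, 256, 0], [3885, -2845, 1296]].
The requested entry is 255.

255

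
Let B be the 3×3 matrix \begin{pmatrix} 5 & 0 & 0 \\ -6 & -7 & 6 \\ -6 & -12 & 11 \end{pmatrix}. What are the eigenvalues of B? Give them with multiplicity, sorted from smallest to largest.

-1, 5, 5

Characteristic polynomial: p(s) = s^3 - 9s^2 + 15s + 25 = (s - 5)^2(s + 1).
Roots (with multiplicity): -1, 5, 5.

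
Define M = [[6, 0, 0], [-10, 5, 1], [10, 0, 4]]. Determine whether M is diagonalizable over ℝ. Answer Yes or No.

Characteristic polynomial: p(μ) = μ^3 - 15μ^2 + 74μ - 120 = (μ - 6)(μ - 5)(μ - 4).
All 3 eigenvalues are distinct, so M is diagonalizable.

Yes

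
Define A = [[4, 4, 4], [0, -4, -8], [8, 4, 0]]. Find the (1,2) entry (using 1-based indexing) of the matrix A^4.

256

Characteristic polynomial: s^3 - 16s = s(s - 4)(s + 4), so the eigenvalues are -4, 0, 4.
s=0: eigenvector (1, -2, 1).
s=4: eigenvector (1, -1, 1).
s=-4: eigenvector (1, -2, 0).
P = [[1, 1, 1], [-2, -1, -2], [1, 1, 0]], D = diag(0, 4, -4), P⁻¹ = [[-2, -1, 1], [2, 1, 0], [1, 0, -1]].
A⁴ = P·diag(0, 256, 256)·P⁻¹ = [[768, 256, -256], [-1024, -256, 512], [512, 256, 0]].
The requested entry is 256.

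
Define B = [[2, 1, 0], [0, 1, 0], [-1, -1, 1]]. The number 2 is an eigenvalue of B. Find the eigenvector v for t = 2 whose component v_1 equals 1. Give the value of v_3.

-1

B − 2I = [[0, 1, 0], [0, -1, 0], [-1, -1, -1]].
Solving (B − 2I)v = 0 gives the eigenspace spanned by (1, 0, -1).
With v_1 = 1, v = (1, 0, -1), so v_3 = -1.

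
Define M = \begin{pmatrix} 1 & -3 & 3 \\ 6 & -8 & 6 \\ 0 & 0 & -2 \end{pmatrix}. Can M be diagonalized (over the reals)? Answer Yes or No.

Characteristic polynomial: p(λ) = λ^3 + 9λ^2 + 24λ + 20 = (λ + 2)^2(λ + 5).
λ = -2 has algebraic multiplicity 2; rank(M + 2I) = 1, so geometric multiplicity = 2.
Every eigenvalue has geometric = algebraic multiplicity, so M is diagonalizable.

Yes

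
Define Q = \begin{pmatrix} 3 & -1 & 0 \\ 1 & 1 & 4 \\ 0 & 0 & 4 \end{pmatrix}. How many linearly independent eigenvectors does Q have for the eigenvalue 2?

Q − 2I = [[1, -1, 0], [1, -1, 4], [0, 0, 2]].
This matrix has rank 2, so its null space has dimension 3 − 2 = 1.

1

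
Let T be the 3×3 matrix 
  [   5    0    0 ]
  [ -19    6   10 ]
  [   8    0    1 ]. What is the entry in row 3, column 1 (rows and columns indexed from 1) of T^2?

Characteristic polynomial: λ^3 - 12λ^2 + 41λ - 30 = (λ - 6)(λ - 5)(λ - 1), so the eigenvalues are 1, 5, 6.
λ=5: eigenvector (1, -1, 2).
λ=1: eigenvector (0, -2, 1).
λ=6: eigenvector (0, 1, 0).
P = [[1, 0, 0], [-1, -2, 1], [2, 1, 0]], D = diag(5, 1, 6), P⁻¹ = [[1, 0, 0], [-2, 0, 1], [-3, 1, 2]].
T² = P·diag(25, 1, 36)·P⁻¹ = [[25, 0, 0], [-129, 36, 70], [48, 0, 1]].
The requested entry is 48.

48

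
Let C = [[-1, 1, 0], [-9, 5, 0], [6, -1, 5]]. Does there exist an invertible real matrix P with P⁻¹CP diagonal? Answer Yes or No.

No

Characteristic polynomial: p(t) = t^3 - 9t^2 + 24t - 20 = (t - 5)(t - 2)^2.
t = 2 has algebraic multiplicity 2; rank(C − 2I) = 2, so geometric multiplicity = 1.
Geometric multiplicity < algebraic multiplicity, so C is not diagonalizable.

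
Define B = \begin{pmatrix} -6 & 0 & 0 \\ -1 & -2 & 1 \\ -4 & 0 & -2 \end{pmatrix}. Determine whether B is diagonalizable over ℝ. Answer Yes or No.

No

Characteristic polynomial: p(r) = r^3 + 10r^2 + 28r + 24 = (r + 2)^2(r + 6).
r = -2 has algebraic multiplicity 2; rank(B + 2I) = 2, so geometric multiplicity = 1.
Geometric multiplicity < algebraic multiplicity, so B is not diagonalizable.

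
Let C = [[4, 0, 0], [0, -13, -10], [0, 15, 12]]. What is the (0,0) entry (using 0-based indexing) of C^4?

256

Characteristic polynomial: μ^3 - 3μ^2 - 10μ + 24 = (μ - 4)(μ - 2)(μ + 3), so the eigenvalues are -3, 2, 4.
μ=4: eigenvector (1, 0, 0).
μ=-3: eigenvector (0, 1, -1).
μ=2: eigenvector (0, -2, 3).
P = [[1, 0, 0], [0, 1, -2], [0, -1, 3]], D = diag(4, -3, 2), P⁻¹ = [[1, 0, 0], [0, 3, 2], [0, 1, 1]].
C⁴ = P·diag(256, 81, 16)·P⁻¹ = [[256, 0, 0], [0, 211, 130], [0, -195, -114]].
The requested entry is 256.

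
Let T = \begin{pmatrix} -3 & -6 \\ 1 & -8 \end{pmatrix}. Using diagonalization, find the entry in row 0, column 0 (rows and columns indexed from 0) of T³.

Characteristic polynomial: r^2 + 11r + 30 = (r + 5)(r + 6), so the eigenvalues are -6, -5.
r=-6: eigenvector (-2, -1).
r=-5: eigenvector (3, 1).
P = [[-2, 3], [-1, 1]], D = diag(-6, -5), P⁻¹ = [[1, -3], [1, -2]].
T³ = P·diag(-216, -125)·P⁻¹ = [[57, -546], [91, -398]].
The requested entry is 57.

57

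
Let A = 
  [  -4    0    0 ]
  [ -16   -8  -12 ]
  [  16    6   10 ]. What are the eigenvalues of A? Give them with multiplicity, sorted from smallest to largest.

Characteristic polynomial: p(t) = t^3 + 2t^2 - 16t - 32 = (t - 4)(t + 2)(t + 4).
Roots (with multiplicity): -4, -2, 4.

-4, -2, 4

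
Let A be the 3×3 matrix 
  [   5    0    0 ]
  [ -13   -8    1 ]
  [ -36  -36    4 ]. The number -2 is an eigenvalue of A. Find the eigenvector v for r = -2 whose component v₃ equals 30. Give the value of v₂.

5

A + 2I = [[7, 0, 0], [-13, -6, 1], [-36, -36, 6]].
Solving (A + 2I)v = 0 gives the eigenspace spanned by (0, 5, 30).
With v₃ = 30, v = (0, 5, 30), so v₂ = 5.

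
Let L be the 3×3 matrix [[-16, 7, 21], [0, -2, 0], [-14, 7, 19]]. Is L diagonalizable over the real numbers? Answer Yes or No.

Yes

Characteristic polynomial: p(λ) = λ^3 - λ^2 - 16λ - 20 = (λ - 5)(λ + 2)^2.
λ = -2 has algebraic multiplicity 2; rank(L + 2I) = 1, so geometric multiplicity = 2.
Every eigenvalue has geometric = algebraic multiplicity, so L is diagonalizable.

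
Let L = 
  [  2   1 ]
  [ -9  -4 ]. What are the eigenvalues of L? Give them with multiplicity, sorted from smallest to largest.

Characteristic polynomial: p(r) = r^2 + 2r + 1 = (r + 1)^2.
Roots (with multiplicity): -1, -1.

-1, -1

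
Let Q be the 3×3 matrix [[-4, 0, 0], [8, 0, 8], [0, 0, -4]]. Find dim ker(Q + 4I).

2

Q + 4I = [[0, 0, 0], [8, 4, 8], [0, 0, 0]].
This matrix has rank 1, so its null space has dimension 3 − 1 = 2.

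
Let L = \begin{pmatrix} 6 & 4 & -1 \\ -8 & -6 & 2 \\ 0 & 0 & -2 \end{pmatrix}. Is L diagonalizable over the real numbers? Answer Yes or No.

Characteristic polynomial: p(r) = r^3 + 2r^2 - 4r - 8 = (r - 2)(r + 2)^2.
r = -2 has algebraic multiplicity 2; rank(L + 2I) = 2, so geometric multiplicity = 1.
Geometric multiplicity < algebraic multiplicity, so L is not diagonalizable.

No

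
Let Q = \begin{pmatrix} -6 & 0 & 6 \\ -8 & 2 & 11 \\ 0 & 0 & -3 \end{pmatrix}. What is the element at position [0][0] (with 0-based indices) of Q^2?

36

Characteristic polynomial: s^3 + 7s^2 - 36 = (s - 2)(s + 3)(s + 6), so the eigenvalues are -6, -3, 2.
s=-6: eigenvector (1, 1, 0).
s=2: eigenvector (0, 1, 0).
s=-3: eigenvector (2, 1, 1).
P = [[1, 0, 2], [1, 1, 1], [0, 0, 1]], D = diag(-6, 2, -3), P⁻¹ = [[1, 0, -2], [-1, 1, 1], [0, 0, 1]].
Q² = P·diag(36, 4, 9)·P⁻¹ = [[36, 0, -54], [32, 4, -59], [0, 0, 9]].
The requested entry is 36.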